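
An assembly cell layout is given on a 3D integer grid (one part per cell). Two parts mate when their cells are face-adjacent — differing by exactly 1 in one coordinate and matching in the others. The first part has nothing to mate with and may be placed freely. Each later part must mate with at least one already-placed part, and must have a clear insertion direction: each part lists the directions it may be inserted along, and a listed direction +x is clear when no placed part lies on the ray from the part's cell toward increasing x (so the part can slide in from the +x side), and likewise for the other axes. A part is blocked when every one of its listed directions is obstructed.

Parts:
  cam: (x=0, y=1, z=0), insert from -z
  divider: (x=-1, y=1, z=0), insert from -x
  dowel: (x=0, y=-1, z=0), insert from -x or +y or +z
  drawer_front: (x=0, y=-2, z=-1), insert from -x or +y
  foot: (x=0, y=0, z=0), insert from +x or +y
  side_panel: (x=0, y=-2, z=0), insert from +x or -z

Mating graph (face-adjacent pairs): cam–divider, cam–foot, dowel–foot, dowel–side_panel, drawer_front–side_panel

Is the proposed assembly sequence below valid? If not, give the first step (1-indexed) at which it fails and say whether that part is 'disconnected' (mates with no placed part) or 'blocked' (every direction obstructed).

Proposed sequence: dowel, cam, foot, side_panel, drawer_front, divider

Invalid at step 2 (disconnected)

1. dowel@(0, -1, 0) [-x clear] — {dowel}
2. cam@(0, 1, 0) — no placed neighbour ⇒ disconnected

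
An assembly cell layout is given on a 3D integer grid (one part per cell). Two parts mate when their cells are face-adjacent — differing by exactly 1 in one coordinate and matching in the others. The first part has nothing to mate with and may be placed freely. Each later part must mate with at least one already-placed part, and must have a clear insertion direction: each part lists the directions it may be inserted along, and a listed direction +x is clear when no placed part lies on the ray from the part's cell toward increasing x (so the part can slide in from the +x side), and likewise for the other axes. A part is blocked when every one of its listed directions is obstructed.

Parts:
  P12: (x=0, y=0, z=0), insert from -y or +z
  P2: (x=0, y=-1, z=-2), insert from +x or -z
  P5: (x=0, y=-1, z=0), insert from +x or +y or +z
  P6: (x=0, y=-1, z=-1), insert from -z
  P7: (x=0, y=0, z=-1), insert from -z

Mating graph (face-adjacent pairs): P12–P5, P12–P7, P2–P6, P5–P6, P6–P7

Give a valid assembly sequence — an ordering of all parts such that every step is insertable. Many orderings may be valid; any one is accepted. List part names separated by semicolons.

P12; P5; P6; P2; P7

1. P12@(0, 0, 0) [-y clear] — {P12}
2. P5@(0, -1, 0) [+x clear] — {P12, P5}
3. P6@(0, -1, -1) [-z clear] — {P12, P5, P6}
4. P2@(0, -1, -2) [+x clear] — {P12, P2, P5, P6}
5. P7@(0, 0, -1) [-z clear] — {P12, P2, P5, P6, P7}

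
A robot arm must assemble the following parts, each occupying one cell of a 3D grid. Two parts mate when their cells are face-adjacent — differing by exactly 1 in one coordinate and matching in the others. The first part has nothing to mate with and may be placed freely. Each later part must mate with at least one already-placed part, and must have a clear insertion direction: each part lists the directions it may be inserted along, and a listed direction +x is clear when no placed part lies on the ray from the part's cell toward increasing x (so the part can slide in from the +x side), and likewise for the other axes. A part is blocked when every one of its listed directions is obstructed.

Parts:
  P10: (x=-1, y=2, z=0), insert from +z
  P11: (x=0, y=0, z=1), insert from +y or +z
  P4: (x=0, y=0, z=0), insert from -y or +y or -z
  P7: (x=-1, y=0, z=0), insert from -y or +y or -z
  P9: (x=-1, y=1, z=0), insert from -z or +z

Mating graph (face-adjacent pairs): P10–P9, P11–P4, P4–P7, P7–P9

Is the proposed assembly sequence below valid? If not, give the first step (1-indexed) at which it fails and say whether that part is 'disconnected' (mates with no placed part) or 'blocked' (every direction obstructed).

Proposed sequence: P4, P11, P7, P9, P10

Valid

1. P4@(0, 0, 0) [-y clear] — {P4}
2. P11@(0, 0, 1) [+y clear] — {P11, P4}
3. P7@(-1, 0, 0) [-y clear] — {P11, P4, P7}
4. P9@(-1, 1, 0) [-z clear] — {P11, P4, P7, P9}
5. P10@(-1, 2, 0) [+z clear] — {P10, P11, P4, P7, P9}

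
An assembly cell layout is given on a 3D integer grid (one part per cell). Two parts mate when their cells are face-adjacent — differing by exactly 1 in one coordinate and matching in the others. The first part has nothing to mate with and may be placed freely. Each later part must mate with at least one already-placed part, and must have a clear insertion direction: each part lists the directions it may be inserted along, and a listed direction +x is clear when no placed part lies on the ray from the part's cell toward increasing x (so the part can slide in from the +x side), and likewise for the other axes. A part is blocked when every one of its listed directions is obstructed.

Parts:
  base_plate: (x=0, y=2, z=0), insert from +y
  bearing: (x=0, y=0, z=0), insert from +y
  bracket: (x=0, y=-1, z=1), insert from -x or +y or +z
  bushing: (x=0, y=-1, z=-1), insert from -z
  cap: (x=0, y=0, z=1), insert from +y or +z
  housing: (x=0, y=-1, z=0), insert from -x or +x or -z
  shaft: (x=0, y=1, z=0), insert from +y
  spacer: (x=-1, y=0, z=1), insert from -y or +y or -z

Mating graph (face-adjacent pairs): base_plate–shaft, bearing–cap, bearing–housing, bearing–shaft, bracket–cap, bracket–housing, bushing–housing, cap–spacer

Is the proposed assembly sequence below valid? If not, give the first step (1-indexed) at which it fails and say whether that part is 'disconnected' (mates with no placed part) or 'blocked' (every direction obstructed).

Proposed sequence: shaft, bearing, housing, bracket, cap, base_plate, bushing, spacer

1. shaft@(0, 1, 0) [+y clear] — {shaft}
2. bearing@(0, 0, 0) — +y all obstructed ⇒ blocked

Invalid at step 2 (blocked)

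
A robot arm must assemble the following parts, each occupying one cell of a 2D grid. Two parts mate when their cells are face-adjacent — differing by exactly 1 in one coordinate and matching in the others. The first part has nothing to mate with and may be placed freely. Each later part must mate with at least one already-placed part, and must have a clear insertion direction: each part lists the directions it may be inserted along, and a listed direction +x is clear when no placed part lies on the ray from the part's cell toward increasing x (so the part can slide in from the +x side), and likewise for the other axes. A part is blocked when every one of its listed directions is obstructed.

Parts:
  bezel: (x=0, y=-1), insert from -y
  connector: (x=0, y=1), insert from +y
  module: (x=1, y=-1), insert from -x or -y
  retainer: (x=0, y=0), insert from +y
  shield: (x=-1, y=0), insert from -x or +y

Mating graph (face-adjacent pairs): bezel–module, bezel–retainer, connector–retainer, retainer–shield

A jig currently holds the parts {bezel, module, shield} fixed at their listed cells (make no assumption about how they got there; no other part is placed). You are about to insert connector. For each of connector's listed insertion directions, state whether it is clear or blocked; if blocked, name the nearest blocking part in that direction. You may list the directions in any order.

+y: clear

+y: ray from connector(0, 1) has no placed part ⇒ clear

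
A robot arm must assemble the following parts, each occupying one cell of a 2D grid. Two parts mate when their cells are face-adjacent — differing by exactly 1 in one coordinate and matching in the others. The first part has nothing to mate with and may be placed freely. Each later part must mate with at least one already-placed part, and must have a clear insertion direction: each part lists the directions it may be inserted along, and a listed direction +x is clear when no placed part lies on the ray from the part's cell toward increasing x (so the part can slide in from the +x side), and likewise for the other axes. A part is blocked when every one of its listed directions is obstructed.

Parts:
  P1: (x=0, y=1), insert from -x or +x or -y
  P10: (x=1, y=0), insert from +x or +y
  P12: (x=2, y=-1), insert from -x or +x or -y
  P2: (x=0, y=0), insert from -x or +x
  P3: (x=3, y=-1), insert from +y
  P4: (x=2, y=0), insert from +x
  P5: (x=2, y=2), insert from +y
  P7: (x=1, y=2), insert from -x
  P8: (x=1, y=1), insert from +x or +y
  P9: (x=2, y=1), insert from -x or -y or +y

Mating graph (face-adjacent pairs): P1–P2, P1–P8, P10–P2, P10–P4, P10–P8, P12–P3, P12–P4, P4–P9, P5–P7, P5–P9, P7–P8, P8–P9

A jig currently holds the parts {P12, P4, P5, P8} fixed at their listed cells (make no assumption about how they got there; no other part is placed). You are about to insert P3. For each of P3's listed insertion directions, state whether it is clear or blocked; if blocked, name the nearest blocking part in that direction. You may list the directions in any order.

+y: ray from P3(3, -1) has no placed part ⇒ clear

+y: clear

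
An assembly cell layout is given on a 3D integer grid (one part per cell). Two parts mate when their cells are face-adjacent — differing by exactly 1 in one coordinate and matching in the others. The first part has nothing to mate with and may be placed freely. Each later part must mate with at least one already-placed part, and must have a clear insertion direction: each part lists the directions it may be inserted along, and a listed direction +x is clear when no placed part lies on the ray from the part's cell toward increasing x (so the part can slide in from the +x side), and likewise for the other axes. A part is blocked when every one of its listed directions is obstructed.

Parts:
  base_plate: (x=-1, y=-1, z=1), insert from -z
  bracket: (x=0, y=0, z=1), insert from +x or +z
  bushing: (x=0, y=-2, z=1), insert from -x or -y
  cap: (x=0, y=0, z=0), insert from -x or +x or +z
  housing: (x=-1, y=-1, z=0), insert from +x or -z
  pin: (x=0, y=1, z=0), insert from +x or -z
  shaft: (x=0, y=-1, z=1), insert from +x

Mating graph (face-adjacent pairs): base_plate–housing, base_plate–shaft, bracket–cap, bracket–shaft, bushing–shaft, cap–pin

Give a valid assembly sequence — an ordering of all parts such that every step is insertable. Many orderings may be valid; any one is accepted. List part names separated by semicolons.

base_plate; shaft; bushing; bracket; cap; housing; pin

1. base_plate@(-1, -1, 1) [-z clear] — {base_plate}
2. shaft@(0, -1, 1) [+x clear] — {base_plate, shaft}
3. bushing@(0, -2, 1) [-x clear] — {base_plate, bushing, shaft}
4. bracket@(0, 0, 1) [+x clear] — {base_plate, bracket, bushing, shaft}
5. cap@(0, 0, 0) [-x clear] — {base_plate, bracket, bushing, cap, shaft}
6. housing@(-1, -1, 0) [+x clear] — {base_plate, bracket, bushing, cap, housing, shaft}
7. pin@(0, 1, 0) [+x clear] — {base_plate, bracket, bushing, cap, housing, pin, shaft}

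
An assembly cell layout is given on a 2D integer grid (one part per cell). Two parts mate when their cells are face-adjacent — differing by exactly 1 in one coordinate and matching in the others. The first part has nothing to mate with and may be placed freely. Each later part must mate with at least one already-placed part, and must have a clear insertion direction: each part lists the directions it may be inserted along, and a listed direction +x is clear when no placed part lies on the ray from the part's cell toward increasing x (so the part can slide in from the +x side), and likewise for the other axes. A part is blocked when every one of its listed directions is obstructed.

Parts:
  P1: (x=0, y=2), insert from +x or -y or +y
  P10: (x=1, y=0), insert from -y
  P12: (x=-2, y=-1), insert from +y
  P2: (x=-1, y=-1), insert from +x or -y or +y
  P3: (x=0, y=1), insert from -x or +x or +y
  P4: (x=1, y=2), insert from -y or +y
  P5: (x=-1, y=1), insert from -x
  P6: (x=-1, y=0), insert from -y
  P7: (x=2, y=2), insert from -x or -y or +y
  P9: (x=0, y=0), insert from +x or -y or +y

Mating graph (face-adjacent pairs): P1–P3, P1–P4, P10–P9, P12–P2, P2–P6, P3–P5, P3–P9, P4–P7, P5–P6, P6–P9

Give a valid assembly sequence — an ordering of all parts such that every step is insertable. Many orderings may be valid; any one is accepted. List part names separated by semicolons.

P4; P1; P3; P9; P6; P10; P5; P7; P2; P12

1. P4@(1, 2) [-y clear] — {P4}
2. P1@(0, 2) [-y clear] — {P1, P4}
3. P3@(0, 1) [-x clear] — {P1, P3, P4}
4. P9@(0, 0) [+x clear] — {P1, P3, P4, P9}
5. P6@(-1, 0) [-y clear] — {P1, P3, P4, P6, P9}
6. P10@(1, 0) [-y clear] — {P1, P10, P3, P4, P6, P9}
7. P5@(-1, 1) [-x clear] — {P1, P10, P3, P4, P5, P6, P9}
8. P7@(2, 2) [-y clear] — {P1, P10, P3, P4, P5, P6, P7, P9}
9. P2@(-1, -1) [+x clear] — {P1, P10, P2, P3, P4, P5, P6, P7, P9}
10. P12@(-2, -1) [+y clear] — {P1, P10, P12, P2, P3, P4, P5, P6, P7, P9}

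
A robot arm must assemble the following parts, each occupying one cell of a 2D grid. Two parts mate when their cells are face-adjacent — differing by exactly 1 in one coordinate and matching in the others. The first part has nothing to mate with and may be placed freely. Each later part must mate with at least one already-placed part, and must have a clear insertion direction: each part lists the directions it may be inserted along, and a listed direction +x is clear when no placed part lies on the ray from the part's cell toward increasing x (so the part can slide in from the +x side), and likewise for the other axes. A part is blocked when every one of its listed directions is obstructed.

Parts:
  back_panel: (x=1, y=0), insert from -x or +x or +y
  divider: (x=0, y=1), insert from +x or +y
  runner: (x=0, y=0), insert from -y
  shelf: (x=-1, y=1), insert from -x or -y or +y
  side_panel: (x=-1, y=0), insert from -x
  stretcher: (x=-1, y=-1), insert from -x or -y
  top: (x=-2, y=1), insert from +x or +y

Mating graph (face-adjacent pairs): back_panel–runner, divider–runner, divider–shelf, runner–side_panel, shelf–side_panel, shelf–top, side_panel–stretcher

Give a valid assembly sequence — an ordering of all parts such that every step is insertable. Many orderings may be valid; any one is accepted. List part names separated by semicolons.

top; shelf; divider; runner; side_panel; stretcher; back_panel

1. top@(-2, 1) [+x clear] — {top}
2. shelf@(-1, 1) [-y clear] — {shelf, top}
3. divider@(0, 1) [+x clear] — {divider, shelf, top}
4. runner@(0, 0) [-y clear] — {divider, runner, shelf, top}
5. side_panel@(-1, 0) [-x clear] — {divider, runner, shelf, side_panel, top}
6. stretcher@(-1, -1) [-x clear] — {divider, runner, shelf, side_panel, stretcher, top}
7. back_panel@(1, 0) [+x clear] — {back_panel, divider, runner, shelf, side_panel, stretcher, top}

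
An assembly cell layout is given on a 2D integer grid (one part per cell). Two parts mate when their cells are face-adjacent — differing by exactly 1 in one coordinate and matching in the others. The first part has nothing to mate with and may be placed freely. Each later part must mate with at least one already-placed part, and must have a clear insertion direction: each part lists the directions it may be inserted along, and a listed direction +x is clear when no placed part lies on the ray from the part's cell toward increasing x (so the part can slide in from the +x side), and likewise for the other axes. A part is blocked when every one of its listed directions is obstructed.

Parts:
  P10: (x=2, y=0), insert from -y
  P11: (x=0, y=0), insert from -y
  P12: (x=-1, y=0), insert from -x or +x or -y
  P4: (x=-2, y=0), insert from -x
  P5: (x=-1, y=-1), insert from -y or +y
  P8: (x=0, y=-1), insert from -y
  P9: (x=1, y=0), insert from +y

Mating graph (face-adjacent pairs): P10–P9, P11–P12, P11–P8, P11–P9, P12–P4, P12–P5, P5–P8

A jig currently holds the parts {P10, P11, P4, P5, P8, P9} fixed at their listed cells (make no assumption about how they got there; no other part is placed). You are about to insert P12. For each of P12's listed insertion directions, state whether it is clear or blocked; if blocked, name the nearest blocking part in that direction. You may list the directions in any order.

+x: blocked by P11; -x: blocked by P4; -y: blocked by P5

-x: nearest on ray is P4@(-2, 0) ⇒ blocked
+x: nearest on ray is P11@(0, 0) ⇒ blocked
-y: nearest on ray is P5@(-1, -1) ⇒ blocked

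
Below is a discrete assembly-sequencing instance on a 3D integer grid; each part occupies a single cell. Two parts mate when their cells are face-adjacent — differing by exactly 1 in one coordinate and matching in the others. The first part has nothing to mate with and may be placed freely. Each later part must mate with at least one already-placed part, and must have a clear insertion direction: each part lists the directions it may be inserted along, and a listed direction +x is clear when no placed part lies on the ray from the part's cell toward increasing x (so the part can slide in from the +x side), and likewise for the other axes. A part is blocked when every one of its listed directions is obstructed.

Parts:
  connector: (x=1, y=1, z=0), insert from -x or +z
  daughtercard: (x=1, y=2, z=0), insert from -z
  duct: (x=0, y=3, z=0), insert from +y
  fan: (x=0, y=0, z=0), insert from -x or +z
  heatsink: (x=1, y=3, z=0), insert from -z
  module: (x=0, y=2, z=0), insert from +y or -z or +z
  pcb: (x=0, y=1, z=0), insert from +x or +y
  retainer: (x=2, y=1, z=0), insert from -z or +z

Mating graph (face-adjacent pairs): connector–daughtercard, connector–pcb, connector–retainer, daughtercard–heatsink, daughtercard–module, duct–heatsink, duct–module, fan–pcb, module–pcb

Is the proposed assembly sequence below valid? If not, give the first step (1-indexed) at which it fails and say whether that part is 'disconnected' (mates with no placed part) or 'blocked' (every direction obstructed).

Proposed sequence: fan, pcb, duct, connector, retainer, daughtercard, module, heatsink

1. fan@(0, 0, 0) [-x clear] — {fan}
2. pcb@(0, 1, 0) [+x clear] — {fan, pcb}
3. duct@(0, 3, 0) — no placed neighbour ⇒ disconnected

Invalid at step 3 (disconnected)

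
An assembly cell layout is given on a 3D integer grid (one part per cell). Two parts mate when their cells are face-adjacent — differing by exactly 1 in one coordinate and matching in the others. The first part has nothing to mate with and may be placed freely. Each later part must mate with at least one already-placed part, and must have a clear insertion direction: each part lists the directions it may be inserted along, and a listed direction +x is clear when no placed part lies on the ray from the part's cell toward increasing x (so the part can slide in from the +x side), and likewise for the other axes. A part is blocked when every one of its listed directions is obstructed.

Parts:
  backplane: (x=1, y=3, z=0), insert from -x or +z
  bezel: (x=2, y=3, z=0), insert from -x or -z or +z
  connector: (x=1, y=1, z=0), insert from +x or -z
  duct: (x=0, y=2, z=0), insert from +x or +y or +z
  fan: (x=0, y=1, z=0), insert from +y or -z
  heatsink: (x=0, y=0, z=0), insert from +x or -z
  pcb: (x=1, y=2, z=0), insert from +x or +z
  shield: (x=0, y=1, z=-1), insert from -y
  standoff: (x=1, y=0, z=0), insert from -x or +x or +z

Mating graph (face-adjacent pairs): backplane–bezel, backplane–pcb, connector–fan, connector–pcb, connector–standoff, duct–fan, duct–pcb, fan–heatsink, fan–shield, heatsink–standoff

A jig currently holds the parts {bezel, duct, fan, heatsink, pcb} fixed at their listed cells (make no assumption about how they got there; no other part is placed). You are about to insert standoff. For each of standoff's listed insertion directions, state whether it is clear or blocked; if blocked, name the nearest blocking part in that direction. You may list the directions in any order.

+x: clear; +z: clear; -x: blocked by heatsink

-x: nearest on ray is heatsink@(0, 0, 0) ⇒ blocked
+x: ray from standoff(1, 0, 0) has no placed part ⇒ clear
+z: ray from standoff(1, 0, 0) has no placed part ⇒ clear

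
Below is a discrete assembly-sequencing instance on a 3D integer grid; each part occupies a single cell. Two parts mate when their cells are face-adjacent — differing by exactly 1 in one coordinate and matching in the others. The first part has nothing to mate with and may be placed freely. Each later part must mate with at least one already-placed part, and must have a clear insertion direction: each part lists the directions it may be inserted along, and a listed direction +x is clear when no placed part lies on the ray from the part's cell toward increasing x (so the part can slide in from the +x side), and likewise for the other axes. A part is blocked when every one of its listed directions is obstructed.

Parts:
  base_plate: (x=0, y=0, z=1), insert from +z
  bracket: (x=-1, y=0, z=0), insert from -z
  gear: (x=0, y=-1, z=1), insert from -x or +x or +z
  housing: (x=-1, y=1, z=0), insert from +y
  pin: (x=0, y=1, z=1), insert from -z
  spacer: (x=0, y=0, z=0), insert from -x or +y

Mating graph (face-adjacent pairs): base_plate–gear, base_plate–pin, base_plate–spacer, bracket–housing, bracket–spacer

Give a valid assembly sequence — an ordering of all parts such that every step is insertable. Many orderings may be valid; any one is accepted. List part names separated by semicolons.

pin; base_plate; spacer; bracket; housing; gear

1. pin@(0, 1, 1) [-z clear] — {pin}
2. base_plate@(0, 0, 1) [+z clear] — {base_plate, pin}
3. spacer@(0, 0, 0) [-x clear] — {base_plate, pin, spacer}
4. bracket@(-1, 0, 0) [-z clear] — {base_plate, bracket, pin, spacer}
5. housing@(-1, 1, 0) [+y clear] — {base_plate, bracket, housing, pin, spacer}
6. gear@(0, -1, 1) [-x clear] — {base_plate, bracket, gear, housing, pin, spacer}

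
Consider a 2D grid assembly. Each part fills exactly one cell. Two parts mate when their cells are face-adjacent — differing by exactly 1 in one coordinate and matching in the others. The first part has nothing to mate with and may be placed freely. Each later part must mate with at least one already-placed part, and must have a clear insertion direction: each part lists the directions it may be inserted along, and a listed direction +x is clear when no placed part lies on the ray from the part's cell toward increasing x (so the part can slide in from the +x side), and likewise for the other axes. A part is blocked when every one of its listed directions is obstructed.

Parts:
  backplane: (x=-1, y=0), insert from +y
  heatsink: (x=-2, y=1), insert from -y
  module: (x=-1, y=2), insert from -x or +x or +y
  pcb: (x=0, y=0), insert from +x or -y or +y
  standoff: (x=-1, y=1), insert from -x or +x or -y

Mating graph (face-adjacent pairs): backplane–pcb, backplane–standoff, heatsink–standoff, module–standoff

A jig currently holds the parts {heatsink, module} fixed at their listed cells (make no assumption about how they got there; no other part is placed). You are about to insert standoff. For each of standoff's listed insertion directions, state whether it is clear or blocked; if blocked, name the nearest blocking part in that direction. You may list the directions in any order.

+x: clear; -x: blocked by heatsink; -y: clear

-x: nearest on ray is heatsink@(-2, 1) ⇒ blocked
+x: ray from standoff(-1, 1) has no placed part ⇒ clear
-y: ray from standoff(-1, 1) has no placed part ⇒ clear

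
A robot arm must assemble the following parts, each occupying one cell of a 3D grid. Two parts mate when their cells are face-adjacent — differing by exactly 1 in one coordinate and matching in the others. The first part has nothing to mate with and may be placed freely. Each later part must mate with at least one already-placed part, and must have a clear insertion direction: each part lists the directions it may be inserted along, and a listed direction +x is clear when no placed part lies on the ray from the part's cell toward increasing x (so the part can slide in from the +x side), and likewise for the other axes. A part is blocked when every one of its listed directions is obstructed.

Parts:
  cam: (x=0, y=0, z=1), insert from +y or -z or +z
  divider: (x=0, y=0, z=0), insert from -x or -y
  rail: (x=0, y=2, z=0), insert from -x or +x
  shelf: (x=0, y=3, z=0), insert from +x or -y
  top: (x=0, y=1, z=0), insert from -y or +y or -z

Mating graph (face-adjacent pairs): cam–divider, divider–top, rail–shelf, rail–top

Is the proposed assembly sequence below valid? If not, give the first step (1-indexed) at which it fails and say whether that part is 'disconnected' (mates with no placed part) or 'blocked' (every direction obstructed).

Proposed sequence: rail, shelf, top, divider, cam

1. rail@(0, 2, 0) [-x clear] — {rail}
2. shelf@(0, 3, 0) [+x clear] — {rail, shelf}
3. top@(0, 1, 0) [-y clear] — {rail, shelf, top}
4. divider@(0, 0, 0) [-x clear] — {divider, rail, shelf, top}
5. cam@(0, 0, 1) [+y clear] — {cam, divider, rail, shelf, top}

Valid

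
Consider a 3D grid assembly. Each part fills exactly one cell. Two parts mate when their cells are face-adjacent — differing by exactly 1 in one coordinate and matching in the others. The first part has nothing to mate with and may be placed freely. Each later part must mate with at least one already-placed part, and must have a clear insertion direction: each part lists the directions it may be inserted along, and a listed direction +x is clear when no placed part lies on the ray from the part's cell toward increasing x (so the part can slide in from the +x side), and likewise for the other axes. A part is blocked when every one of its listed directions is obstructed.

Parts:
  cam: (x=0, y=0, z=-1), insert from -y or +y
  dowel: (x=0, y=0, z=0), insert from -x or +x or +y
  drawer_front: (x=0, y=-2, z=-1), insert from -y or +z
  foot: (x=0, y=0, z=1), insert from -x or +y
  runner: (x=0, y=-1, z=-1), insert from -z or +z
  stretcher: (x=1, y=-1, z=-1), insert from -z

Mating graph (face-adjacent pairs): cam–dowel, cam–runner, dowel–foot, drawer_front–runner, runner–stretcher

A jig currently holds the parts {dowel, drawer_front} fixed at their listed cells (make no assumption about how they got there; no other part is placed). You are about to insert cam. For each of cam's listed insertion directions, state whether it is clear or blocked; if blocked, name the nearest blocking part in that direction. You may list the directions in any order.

-y: nearest on ray is drawer_front@(0, -2, -1) ⇒ blocked
+y: ray from cam(0, 0, -1) has no placed part ⇒ clear

+y: clear; -y: blocked by drawer_front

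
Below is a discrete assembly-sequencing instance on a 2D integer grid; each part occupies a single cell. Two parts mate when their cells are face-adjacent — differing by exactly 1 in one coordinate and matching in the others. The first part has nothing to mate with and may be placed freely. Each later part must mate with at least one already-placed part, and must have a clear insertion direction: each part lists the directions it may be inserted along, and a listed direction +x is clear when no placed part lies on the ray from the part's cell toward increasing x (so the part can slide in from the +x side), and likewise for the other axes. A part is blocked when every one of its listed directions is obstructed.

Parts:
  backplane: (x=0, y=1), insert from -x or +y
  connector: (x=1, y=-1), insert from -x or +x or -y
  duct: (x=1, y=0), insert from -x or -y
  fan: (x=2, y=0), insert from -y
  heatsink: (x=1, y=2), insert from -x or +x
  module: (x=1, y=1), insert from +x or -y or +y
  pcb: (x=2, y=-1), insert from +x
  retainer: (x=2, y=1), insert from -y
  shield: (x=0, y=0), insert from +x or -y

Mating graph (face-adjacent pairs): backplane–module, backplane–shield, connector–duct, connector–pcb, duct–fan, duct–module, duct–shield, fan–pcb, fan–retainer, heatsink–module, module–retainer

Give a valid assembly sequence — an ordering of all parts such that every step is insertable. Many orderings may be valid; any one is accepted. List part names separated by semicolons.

1. heatsink@(1, 2) [-x clear] — {heatsink}
2. module@(1, 1) [+x clear] — {heatsink, module}
3. backplane@(0, 1) [-x clear] — {backplane, heatsink, module}
4. retainer@(2, 1) [-y clear] — {backplane, heatsink, module, retainer}
5. fan@(2, 0) [-y clear] — {backplane, fan, heatsink, module, retainer}
6. pcb@(2, -1) [+x clear] — {backplane, fan, heatsink, module, pcb, retainer}
7. shield@(0, 0) [-y clear] — {backplane, fan, heatsink, module, pcb, retainer, shield}
8. duct@(1, 0) [-y clear] — {backplane, duct, fan, heatsink, module, pcb, retainer, shield}
9. connector@(1, -1) [-x clear] — {backplane, connector, duct, fan, heatsink, module, pcb, retainer, shield}

heatsink; module; backplane; retainer; fan; pcb; shield; duct; connector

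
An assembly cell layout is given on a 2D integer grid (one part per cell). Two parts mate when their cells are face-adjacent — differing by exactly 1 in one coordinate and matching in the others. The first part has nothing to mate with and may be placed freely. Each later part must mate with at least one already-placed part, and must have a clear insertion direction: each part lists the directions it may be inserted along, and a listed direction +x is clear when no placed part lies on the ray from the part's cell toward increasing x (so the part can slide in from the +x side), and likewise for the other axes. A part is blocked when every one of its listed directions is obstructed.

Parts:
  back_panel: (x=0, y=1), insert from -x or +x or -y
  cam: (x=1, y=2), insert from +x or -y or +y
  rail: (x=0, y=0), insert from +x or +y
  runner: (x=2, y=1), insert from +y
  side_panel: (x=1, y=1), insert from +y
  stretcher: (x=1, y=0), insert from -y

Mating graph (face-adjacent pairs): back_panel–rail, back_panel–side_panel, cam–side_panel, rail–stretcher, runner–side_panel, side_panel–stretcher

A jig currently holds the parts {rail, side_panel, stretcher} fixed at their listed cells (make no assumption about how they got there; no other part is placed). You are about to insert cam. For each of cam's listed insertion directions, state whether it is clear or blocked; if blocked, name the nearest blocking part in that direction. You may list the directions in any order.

+x: clear; +y: clear; -y: blocked by side_panel

+x: ray from cam(1, 2) has no placed part ⇒ clear
-y: nearest on ray is side_panel@(1, 1) ⇒ blocked
+y: ray from cam(1, 2) has no placed part ⇒ clear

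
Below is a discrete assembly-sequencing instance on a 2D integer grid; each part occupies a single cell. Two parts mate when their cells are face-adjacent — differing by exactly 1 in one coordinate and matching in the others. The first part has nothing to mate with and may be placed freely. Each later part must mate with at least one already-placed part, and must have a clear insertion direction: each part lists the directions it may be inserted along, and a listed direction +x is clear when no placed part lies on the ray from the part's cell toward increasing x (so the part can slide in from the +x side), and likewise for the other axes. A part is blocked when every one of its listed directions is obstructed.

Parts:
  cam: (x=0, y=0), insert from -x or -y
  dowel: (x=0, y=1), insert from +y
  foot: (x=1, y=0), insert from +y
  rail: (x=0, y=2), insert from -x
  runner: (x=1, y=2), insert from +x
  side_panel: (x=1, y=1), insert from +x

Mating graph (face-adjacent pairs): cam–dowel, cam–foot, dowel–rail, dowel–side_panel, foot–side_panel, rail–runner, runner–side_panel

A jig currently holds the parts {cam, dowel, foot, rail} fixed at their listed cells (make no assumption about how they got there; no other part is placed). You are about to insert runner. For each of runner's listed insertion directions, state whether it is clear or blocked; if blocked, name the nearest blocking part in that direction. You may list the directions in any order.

+x: ray from runner(1, 2) has no placed part ⇒ clear

+x: clear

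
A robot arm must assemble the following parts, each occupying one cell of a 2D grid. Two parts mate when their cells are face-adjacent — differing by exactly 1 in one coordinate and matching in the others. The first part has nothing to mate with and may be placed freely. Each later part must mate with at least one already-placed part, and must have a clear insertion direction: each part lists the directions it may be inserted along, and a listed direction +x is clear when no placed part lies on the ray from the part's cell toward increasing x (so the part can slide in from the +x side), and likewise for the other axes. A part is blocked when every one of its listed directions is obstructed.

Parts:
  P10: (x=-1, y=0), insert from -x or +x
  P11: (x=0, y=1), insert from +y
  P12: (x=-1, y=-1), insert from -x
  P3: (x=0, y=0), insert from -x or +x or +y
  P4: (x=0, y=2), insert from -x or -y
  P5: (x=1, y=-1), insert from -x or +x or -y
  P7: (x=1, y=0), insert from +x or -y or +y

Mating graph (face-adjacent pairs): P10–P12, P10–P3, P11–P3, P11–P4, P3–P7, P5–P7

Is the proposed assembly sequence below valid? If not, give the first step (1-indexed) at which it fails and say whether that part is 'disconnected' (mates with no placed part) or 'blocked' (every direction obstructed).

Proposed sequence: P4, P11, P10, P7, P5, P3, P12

1. P4@(0, 2) [-x clear] — {P4}
2. P11@(0, 1) — +y all obstructed ⇒ blocked

Invalid at step 2 (blocked)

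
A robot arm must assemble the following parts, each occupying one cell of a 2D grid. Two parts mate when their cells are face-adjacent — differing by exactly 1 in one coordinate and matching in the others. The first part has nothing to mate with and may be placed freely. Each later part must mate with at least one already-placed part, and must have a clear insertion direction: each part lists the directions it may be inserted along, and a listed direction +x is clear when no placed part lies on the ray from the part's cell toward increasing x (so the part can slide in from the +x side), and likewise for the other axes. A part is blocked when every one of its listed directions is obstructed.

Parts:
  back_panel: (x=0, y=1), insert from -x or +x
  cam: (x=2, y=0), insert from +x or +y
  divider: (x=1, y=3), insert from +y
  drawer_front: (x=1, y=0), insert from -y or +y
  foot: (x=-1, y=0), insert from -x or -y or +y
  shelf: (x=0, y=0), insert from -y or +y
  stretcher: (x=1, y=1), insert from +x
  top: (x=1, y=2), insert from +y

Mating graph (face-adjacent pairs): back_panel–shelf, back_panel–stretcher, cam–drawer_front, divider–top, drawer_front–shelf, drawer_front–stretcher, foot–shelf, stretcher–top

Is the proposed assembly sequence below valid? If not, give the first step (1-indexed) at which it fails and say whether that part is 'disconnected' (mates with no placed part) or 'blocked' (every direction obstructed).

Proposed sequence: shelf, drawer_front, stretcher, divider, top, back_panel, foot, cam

1. shelf@(0, 0) [-y clear] — {shelf}
2. drawer_front@(1, 0) [-y clear] — {drawer_front, shelf}
3. stretcher@(1, 1) [+x clear] — {drawer_front, shelf, stretcher}
4. divider@(1, 3) — no placed neighbour ⇒ disconnected

Invalid at step 4 (disconnected)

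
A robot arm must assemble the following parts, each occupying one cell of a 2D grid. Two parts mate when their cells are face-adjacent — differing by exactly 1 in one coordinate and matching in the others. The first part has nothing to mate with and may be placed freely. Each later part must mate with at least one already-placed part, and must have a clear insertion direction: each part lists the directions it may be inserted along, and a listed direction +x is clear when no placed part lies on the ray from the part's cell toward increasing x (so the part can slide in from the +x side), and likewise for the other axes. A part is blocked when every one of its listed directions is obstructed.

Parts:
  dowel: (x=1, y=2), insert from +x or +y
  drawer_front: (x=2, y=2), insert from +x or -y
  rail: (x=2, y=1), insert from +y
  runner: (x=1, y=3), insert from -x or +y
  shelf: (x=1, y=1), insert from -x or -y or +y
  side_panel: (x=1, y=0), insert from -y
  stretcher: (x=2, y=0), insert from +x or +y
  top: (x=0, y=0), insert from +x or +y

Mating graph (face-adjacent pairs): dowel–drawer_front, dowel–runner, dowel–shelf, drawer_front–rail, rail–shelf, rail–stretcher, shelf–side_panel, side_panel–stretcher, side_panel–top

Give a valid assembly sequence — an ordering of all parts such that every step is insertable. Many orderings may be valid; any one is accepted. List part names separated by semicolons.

rail; stretcher; drawer_front; dowel; runner; side_panel; top; shelf

1. rail@(2, 1) [+y clear] — {rail}
2. stretcher@(2, 0) [+x clear] — {rail, stretcher}
3. drawer_front@(2, 2) [+x clear] — {drawer_front, rail, stretcher}
4. dowel@(1, 2) [+y clear] — {dowel, drawer_front, rail, stretcher}
5. runner@(1, 3) [-x clear] — {dowel, drawer_front, rail, runner, stretcher}
6. side_panel@(1, 0) [-y clear] — {dowel, drawer_front, rail, runner, side_panel, stretcher}
7. top@(0, 0) [+y clear] — {dowel, drawer_front, rail, runner, side_panel, stretcher, top}
8. shelf@(1, 1) [-x clear] — {dowel, drawer_front, rail, runner, shelf, side_panel, stretcher, top}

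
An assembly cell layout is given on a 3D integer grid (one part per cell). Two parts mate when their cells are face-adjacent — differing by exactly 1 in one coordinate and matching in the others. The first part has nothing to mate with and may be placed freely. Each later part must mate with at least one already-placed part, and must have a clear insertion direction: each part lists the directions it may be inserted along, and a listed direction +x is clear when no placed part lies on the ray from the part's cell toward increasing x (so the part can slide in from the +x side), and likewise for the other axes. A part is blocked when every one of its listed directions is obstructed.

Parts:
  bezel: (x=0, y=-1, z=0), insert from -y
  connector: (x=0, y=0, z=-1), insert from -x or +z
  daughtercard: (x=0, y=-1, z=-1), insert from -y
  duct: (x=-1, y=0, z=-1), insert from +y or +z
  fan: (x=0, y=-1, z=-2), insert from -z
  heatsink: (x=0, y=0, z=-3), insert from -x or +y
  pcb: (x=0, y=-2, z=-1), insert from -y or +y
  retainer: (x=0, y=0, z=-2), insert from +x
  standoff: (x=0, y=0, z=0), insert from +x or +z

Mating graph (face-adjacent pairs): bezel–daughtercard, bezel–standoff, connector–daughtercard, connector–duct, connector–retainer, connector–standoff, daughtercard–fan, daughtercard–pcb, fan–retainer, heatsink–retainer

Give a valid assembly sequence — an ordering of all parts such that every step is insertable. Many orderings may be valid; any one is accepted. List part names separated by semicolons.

duct; connector; standoff; retainer; fan; daughtercard; pcb; heatsink; bezel

1. duct@(-1, 0, -1) [+y clear] — {duct}
2. connector@(0, 0, -1) [+z clear] — {connector, duct}
3. standoff@(0, 0, 0) [+x clear] — {connector, duct, standoff}
4. retainer@(0, 0, -2) [+x clear] — {connector, duct, retainer, standoff}
5. fan@(0, -1, -2) [-z clear] — {connector, duct, fan, retainer, standoff}
6. daughtercard@(0, -1, -1) [-y clear] — {connector, daughtercard, duct, fan, retainer, standoff}
7. pcb@(0, -2, -1) [-y clear] — {connector, daughtercard, duct, fan, pcb, retainer, standoff}
8. heatsink@(0, 0, -3) [-x clear] — {connector, daughtercard, duct, fan, heatsink, pcb, retainer, standoff}
9. bezel@(0, -1, 0) [-y clear] — {bezel, connector, daughtercard, duct, fan, heatsink, pcb, retainer, standoff}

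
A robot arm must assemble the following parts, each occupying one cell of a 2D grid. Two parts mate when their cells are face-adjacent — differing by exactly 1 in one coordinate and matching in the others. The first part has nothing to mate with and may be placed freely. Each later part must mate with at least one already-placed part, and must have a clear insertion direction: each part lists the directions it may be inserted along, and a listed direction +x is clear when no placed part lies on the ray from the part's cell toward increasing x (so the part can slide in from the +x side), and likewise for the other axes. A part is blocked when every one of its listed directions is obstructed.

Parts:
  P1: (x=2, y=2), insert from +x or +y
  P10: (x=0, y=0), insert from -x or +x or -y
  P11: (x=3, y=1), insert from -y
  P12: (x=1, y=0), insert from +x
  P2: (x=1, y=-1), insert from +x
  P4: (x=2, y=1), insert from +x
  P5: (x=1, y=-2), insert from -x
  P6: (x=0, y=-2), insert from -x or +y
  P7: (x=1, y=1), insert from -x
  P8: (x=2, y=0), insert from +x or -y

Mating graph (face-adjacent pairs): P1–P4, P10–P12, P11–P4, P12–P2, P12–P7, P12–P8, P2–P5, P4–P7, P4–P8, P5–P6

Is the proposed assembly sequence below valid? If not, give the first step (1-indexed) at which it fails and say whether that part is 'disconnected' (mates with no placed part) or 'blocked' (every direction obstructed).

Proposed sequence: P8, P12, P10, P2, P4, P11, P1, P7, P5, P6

1. P8@(2, 0) [+x clear] — {P8}
2. P12@(1, 0) — +x all obstructed ⇒ blocked

Invalid at step 2 (blocked)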